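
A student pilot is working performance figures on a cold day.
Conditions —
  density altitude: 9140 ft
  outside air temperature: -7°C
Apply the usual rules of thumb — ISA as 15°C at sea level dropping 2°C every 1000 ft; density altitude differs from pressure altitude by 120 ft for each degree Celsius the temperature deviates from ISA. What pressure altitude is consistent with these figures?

DA = PA + 120 × (OAT − (15 − 2·PA/1000)) = PA + 120·OAT − 1800 + 0.24·PA = 1.24·PA + 120·OAT − 1800.
So 1.24·PA = 9140 − 120 × (-7) + 1800 = 11780.
PA = 11780 / 1.24 = 9500 ft.

9500 ft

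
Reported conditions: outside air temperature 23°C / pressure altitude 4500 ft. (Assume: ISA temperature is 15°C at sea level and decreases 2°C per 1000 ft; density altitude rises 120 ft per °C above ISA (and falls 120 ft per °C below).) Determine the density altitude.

ISA temperature at 4500 ft = 15 − 2 × (4500/1000) = 6°C.
ISA deviation = 23 − 6 = +17°C.
Density altitude = 4500 + 120 × (17) = 4500 + (+2040) = 6540 ft.

6540 ft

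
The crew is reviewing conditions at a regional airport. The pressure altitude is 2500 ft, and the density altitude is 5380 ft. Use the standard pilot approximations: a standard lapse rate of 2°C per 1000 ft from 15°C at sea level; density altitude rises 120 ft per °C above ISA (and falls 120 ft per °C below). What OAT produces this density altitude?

Density altitude − pressure altitude = 5380 − 2500 = +2880 ft.
At 120 ft/°C that is an ISA deviation of 2880/120 = +24°C.
ISA temperature at 2500 ft = 15 − 2 × (2500/1000) = 10°C.
OAT = ISA + deviation = 10 + (+24) = 34°C.

34°C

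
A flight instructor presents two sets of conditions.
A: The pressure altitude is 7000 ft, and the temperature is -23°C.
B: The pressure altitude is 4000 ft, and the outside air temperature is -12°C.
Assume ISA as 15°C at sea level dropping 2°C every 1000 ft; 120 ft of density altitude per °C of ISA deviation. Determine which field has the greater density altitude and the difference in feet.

A: ISA temp = 1°C, deviation -24°C, DA = 7000 + 120 × (-24) = 4120 ft.
B: ISA temp = 7°C, deviation -19°C, DA = 4000 + 120 × (-19) = 1720 ft.
A is higher by 4120 − 1720 = 2400 ft.

A by 2400 ft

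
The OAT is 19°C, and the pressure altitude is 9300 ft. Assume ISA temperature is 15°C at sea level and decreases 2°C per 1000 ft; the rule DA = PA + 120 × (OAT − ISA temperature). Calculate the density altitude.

ISA temperature at 9300 ft = 15 − 2 × (9300/1000) = -3.6°C.
ISA deviation = 19 − (-3.6) = +22.6°C.
Density altitude = 9300 + 120 × (22.6) = 9300 + (+2712) = 12012 ft.

12012 ft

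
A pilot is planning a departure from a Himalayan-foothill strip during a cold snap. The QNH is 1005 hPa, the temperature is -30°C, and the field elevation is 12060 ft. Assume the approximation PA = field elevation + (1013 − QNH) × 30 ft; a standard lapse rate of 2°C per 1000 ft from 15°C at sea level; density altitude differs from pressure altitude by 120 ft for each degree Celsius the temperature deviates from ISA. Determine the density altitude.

Pressure altitude = 12060 + (1013 − 1005) × 30 = 12060 + (+240) = 12300 ft.
ISA temperature at 12300 ft = 15 − 2 × (12300/1000) = -9.6°C.
ISA deviation = -30 − (-9.6) = -20.4°C.
Density altitude = 12300 + 120 × (-20.4) = 9852 ft.

9852 ft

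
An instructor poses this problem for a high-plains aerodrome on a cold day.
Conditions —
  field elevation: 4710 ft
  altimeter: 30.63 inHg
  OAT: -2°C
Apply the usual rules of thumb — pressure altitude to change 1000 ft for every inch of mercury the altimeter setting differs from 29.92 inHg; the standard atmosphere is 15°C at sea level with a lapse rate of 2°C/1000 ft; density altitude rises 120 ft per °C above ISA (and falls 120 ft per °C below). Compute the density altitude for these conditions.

2920 ft

Pressure altitude = 4710 + (29.92 − 30.63) × 1000 = 4710 + (-710) = 4000 ft.
ISA temperature at 4000 ft = 15 − 2 × (4000/1000) = 7°C.
ISA deviation = -2 − 7 = -9°C.
Density altitude = 4000 + 120 × (-9) = 2920 ft.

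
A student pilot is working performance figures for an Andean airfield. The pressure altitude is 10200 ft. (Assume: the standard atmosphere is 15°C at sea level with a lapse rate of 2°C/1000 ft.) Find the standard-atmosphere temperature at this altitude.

-5.4°C

ISA temperature = 15 − 2 × (10200/1000) = 15 − 20.4 = -5.4°C.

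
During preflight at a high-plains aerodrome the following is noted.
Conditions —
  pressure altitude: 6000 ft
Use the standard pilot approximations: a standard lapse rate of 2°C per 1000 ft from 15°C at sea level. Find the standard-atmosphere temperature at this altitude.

3°C

ISA temperature = 15 − 2 × (6000/1000) = 15 − 12 = 3°C.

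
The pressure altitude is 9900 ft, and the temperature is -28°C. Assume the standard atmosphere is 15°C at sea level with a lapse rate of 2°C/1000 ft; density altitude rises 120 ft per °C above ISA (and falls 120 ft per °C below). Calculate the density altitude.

ISA temperature at 9900 ft = 15 − 2 × (9900/1000) = -4.8°C.
ISA deviation = -28 − (-4.8) = -23.2°C.
Density altitude = 9900 + 120 × (-23.2) = 9900 + (-2784) = 7116 ft.

7116 ft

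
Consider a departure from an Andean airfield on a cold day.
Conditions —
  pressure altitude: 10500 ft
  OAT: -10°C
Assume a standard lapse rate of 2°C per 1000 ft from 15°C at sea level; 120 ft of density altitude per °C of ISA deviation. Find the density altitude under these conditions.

10020 ft

ISA temperature at 10500 ft = 15 − 2 × (10500/1000) = -6°C.
ISA deviation = -10 − (-6) = -4°C.
Density altitude = 10500 + 120 × (-4) = 10500 + (-480) = 10020 ft.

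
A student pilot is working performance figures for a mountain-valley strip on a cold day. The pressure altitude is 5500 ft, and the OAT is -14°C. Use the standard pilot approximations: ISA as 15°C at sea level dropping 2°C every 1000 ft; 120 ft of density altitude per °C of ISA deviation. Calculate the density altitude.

ISA temperature at 5500 ft = 15 − 2 × (5500/1000) = 4°C.
ISA deviation = -14 − 4 = -18°C.
Density altitude = 5500 + 120 × (-18) = 5500 + (-2160) = 3340 ft.

3340 ft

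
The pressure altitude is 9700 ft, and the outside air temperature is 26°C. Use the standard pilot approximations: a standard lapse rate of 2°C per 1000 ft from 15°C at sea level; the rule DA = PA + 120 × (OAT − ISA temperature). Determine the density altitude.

13348 ft

ISA temperature at 9700 ft = 15 − 2 × (9700/1000) = -4.4°C.
ISA deviation = 26 − (-4.4) = +30.4°C.
Density altitude = 9700 + 120 × (30.4) = 9700 + (+3648) = 13348 ft.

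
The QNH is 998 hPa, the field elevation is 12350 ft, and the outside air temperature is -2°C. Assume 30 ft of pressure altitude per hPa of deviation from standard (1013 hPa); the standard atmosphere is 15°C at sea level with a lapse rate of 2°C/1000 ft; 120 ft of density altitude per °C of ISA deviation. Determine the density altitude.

Pressure altitude = 12350 + (1013 − 998) × 30 = 12350 + (+450) = 12800 ft.
ISA temperature at 12800 ft = 15 − 2 × (12800/1000) = -10.6°C.
ISA deviation = -2 − (-10.6) = +8.6°C.
Density altitude = 12800 + 120 × (8.6) = 13832 ft.

13832 ft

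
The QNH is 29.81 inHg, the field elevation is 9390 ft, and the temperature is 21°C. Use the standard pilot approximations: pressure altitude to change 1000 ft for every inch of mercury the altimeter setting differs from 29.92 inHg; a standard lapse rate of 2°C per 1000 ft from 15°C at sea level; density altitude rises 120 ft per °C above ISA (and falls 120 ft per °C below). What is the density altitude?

Pressure altitude = 9390 + (29.92 − 29.81) × 1000 = 9390 + (+110) = 9500 ft.
ISA temperature at 9500 ft = 15 − 2 × (9500/1000) = -4°C.
ISA deviation = 21 − (-4) = +25°C.
Density altitude = 9500 + 120 × (25) = 12500 ft.

12500 ft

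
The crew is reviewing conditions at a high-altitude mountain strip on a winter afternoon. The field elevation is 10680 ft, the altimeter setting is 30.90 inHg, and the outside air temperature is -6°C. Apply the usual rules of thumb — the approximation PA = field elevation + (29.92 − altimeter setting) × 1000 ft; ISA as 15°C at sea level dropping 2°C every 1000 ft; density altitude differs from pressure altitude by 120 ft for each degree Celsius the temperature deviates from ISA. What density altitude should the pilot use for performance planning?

9508 ft

Pressure altitude = 10680 + (29.92 − 30.90) × 1000 = 10680 + (-980) = 9700 ft.
ISA temperature at 9700 ft = 15 − 2 × (9700/1000) = -4.4°C.
ISA deviation = -6 − (-4.4) = -1.6°C.
Density altitude = 9700 + 120 × (-1.6) = 9508 ft.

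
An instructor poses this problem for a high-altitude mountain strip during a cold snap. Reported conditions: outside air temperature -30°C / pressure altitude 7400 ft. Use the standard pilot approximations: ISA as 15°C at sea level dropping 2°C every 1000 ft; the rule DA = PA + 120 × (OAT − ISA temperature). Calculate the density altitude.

3776 ft

ISA temperature at 7400 ft = 15 − 2 × (7400/1000) = 0.2°C.
ISA deviation = -30 − 0.2 = -30.2°C.
Density altitude = 7400 + 120 × (-30.2) = 7400 + (-3624) = 3776 ft.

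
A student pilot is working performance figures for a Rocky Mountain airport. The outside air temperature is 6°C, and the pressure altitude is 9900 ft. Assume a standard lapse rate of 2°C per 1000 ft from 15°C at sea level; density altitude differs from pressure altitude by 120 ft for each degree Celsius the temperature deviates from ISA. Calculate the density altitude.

ISA temperature at 9900 ft = 15 − 2 × (9900/1000) = -4.8°C.
ISA deviation = 6 − (-4.8) = +10.8°C.
Density altitude = 9900 + 120 × (10.8) = 9900 + (+1296) = 11196 ft.

11196 ft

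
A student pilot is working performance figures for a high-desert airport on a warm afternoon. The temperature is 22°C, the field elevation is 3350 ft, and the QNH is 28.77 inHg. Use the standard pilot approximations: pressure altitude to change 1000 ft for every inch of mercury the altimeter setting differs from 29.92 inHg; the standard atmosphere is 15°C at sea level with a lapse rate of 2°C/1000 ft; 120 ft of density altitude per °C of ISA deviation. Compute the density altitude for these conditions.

Pressure altitude = 3350 + (29.92 − 28.77) × 1000 = 3350 + (+1150) = 4500 ft.
ISA temperature at 4500 ft = 15 − 2 × (4500/1000) = 6°C.
ISA deviation = 22 − 6 = +16°C.
Density altitude = 4500 + 120 × (16) = 6420 ft.

6420 ft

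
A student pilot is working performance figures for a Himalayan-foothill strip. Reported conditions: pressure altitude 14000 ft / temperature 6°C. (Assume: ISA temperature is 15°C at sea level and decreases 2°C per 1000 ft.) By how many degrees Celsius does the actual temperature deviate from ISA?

ISA temperature at 14000 ft = 15 − 2 × (14000/1000) = -13°C.
Deviation = OAT − ISA = 6 − (-13) = +19°C.

ISA+19°C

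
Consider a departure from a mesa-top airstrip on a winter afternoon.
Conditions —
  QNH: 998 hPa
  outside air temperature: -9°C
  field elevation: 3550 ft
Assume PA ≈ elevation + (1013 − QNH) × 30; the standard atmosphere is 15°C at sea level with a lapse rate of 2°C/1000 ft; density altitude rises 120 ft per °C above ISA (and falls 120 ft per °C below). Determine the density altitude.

Pressure altitude = 3550 + (1013 − 998) × 30 = 3550 + (+450) = 4000 ft.
ISA temperature at 4000 ft = 15 − 2 × (4000/1000) = 7°C.
ISA deviation = -9 − 7 = -16°C.
Density altitude = 4000 + 120 × (-16) = 2080 ft.

2080 ft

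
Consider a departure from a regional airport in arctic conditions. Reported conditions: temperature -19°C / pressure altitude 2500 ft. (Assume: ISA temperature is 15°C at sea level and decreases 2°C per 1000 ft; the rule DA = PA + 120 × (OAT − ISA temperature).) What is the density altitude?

-980 ft

ISA temperature at 2500 ft = 15 − 2 × (2500/1000) = 10°C.
ISA deviation = -19 − 10 = -29°C.
Density altitude = 2500 + 120 × (-29) = 2500 + (-3480) = -980 ft.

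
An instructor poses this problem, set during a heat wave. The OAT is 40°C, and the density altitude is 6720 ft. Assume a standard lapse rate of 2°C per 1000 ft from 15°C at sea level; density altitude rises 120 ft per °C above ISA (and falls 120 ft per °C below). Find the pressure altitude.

3000 ft

DA = PA + 120 × (OAT − (15 − 2·PA/1000)) = PA + 120·OAT − 1800 + 0.24·PA = 1.24·PA + 120·OAT − 1800.
So 1.24·PA = 6720 − 120 × 40 + 1800 = 3720.
PA = 3720 / 1.24 = 3000 ft.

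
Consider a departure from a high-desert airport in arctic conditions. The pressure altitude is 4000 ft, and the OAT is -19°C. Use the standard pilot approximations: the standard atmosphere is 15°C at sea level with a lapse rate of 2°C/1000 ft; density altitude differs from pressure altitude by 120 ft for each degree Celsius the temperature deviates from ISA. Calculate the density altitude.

880 ft

ISA temperature at 4000 ft = 15 − 2 × (4000/1000) = 7°C.
ISA deviation = -19 − 7 = -26°C.
Density altitude = 4000 + 120 × (-26) = 4000 + (-3120) = 880 ft.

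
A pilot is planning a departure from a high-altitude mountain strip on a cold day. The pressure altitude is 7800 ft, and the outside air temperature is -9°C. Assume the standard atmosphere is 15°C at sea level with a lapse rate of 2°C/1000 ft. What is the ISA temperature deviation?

ISA-8.4°C

ISA temperature at 7800 ft = 15 − 2 × (7800/1000) = -0.6°C.
Deviation = OAT − ISA = -9 − (-0.6) = -8.4°C.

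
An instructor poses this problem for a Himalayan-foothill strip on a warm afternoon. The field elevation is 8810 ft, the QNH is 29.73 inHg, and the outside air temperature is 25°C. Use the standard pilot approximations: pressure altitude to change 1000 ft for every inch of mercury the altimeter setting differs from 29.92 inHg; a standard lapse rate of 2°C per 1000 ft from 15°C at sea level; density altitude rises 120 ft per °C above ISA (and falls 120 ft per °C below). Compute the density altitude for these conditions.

12360 ft

Pressure altitude = 8810 + (29.92 − 29.73) × 1000 = 8810 + (+190) = 9000 ft.
ISA temperature at 9000 ft = 15 − 2 × (9000/1000) = -3°C.
ISA deviation = 25 − (-3) = +28°C.
Density altitude = 9000 + 120 × (28) = 12360 ft.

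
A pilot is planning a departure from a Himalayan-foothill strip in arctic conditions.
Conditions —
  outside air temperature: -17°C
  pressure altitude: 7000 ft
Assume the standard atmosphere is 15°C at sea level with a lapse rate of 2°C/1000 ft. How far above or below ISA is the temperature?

ISA-18°C

ISA temperature at 7000 ft = 15 − 2 × (7000/1000) = 1°C.
Deviation = OAT − ISA = -17 − 1 = -18°C.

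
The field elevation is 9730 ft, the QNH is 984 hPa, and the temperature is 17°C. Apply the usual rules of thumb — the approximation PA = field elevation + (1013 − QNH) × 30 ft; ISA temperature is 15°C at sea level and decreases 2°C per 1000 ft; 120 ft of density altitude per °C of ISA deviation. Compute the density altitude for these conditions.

13384 ft

Pressure altitude = 9730 + (1013 − 984) × 30 = 9730 + (+870) = 10600 ft.
ISA temperature at 10600 ft = 15 − 2 × (10600/1000) = -6.2°C.
ISA deviation = 17 − (-6.2) = +23.2°C.
Density altitude = 10600 + 120 × (23.2) = 13384 ft.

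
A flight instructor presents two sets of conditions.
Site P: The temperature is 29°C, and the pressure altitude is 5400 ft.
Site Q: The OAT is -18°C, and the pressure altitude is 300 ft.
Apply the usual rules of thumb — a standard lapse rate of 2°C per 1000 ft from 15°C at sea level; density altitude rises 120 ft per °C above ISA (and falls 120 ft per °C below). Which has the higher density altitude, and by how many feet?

Site P: ISA temp = 4.2°C, deviation +24.8°C, DA = 5400 + 120 × 24.8 = 8376 ft.
Site Q: ISA temp = 14.4°C, deviation -32.4°C, DA = 300 + 120 × (-32.4) = -3588 ft.
Site P is higher by 8376 − (-3588) = 11964 ft.

Site P by 11964 ft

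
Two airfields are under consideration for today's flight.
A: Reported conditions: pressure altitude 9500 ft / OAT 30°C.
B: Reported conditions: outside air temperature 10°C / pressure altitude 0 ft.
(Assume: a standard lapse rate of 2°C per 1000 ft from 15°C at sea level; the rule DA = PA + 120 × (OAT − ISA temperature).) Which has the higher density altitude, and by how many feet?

A: ISA temp = -4°C, deviation +34°C, DA = 9500 + 120 × 34 = 13580 ft.
B: ISA temp = 15°C, deviation -5°C, DA = 0 + 120 × (-5) = -600 ft.
A is higher by 13580 − (-600) = 14180 ft.

A by 14180 ft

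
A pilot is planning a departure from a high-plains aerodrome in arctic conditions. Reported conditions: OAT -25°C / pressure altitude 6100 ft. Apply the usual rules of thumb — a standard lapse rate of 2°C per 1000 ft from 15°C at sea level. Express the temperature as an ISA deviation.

ISA temperature at 6100 ft = 15 − 2 × (6100/1000) = 2.8°C.
Deviation = OAT − ISA = -25 − 2.8 = -27.8°C.

ISA-27.8°C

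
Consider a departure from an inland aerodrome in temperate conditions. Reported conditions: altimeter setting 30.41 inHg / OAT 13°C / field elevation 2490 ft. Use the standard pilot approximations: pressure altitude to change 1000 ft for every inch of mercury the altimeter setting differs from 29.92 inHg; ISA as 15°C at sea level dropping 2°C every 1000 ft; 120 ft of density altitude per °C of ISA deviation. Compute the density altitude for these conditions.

2240 ft

Pressure altitude = 2490 + (29.92 − 30.41) × 1000 = 2490 + (-490) = 2000 ft.
ISA temperature at 2000 ft = 15 − 2 × (2000/1000) = 11°C.
ISA deviation = 13 − 11 = +2°C.
Density altitude = 2000 + 120 × (2) = 2240 ft.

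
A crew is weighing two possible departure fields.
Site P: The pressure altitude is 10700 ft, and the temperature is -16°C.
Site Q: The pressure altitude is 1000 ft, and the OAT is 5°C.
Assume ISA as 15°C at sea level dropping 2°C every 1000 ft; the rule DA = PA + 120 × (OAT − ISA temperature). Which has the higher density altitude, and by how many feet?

Site P: ISA temp = -6.4°C, deviation -9.6°C, DA = 10700 + 120 × (-9.6) = 9548 ft.
Site Q: ISA temp = 13°C, deviation -8°C, DA = 1000 + 120 × (-8) = 40 ft.
Site P is higher by 9548 − 40 = 9508 ft.

Site P by 9508 ft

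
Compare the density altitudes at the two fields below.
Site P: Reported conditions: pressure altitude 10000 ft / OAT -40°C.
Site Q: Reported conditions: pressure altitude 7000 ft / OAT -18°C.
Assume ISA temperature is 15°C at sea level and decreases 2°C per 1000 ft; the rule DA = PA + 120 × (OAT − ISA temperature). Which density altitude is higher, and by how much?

Site P: ISA temp = -5°C, deviation -35°C, DA = 10000 + 120 × (-35) = 5800 ft.
Site Q: ISA temp = 1°C, deviation -19°C, DA = 7000 + 120 × (-19) = 4720 ft.
Site P is higher by 5800 − 4720 = 1080 ft.

Site P by 1080 ft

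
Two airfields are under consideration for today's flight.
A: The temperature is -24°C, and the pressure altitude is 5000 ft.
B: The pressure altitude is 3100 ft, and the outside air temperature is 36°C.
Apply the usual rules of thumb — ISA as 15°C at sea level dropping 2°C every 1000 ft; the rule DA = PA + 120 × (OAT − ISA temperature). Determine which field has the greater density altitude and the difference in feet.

A: ISA temp = 5°C, deviation -29°C, DA = 5000 + 120 × (-29) = 1520 ft.
B: ISA temp = 8.8°C, deviation +27.2°C, DA = 3100 + 120 × 27.2 = 6364 ft.
B is higher by 6364 − 1520 = 4844 ft.

B by 4844 ft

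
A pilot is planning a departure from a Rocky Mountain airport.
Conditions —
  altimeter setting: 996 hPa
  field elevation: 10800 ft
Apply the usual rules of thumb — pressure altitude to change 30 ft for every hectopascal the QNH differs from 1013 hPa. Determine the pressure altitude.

Pressure correction = (1013 − 996) × 30 = +510 ft.
Pressure altitude = 10800 + (+510) = 11310 ft.

11310 ft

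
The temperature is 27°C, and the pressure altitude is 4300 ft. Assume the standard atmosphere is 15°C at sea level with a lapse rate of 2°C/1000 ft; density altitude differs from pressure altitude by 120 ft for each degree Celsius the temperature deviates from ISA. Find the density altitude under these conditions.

6772 ft

ISA temperature at 4300 ft = 15 − 2 × (4300/1000) = 6.4°C.
ISA deviation = 27 − 6.4 = +20.6°C.
Density altitude = 4300 + 120 × (20.6) = 4300 + (+2472) = 6772 ft.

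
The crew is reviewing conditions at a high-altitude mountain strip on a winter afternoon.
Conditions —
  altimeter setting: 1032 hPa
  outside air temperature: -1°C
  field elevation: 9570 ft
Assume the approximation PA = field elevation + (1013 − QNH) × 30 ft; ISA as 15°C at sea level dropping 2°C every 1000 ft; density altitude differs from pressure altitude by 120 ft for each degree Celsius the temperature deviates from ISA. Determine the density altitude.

9240 ft

Pressure altitude = 9570 + (1013 − 1032) × 30 = 9570 + (-570) = 9000 ft.
ISA temperature at 9000 ft = 15 − 2 × (9000/1000) = -3°C.
ISA deviation = -1 − (-3) = +2°C.
Density altitude = 9000 + 120 × (2) = 9240 ft.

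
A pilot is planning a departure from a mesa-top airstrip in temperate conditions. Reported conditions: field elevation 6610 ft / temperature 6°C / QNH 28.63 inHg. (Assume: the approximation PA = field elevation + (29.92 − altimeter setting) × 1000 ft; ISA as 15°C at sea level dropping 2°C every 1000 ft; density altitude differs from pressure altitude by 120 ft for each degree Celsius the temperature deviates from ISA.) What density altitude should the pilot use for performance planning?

8716 ft

Pressure altitude = 6610 + (29.92 − 28.63) × 1000 = 6610 + (+1290) = 7900 ft.
ISA temperature at 7900 ft = 15 − 2 × (7900/1000) = -0.8°C.
ISA deviation = 6 − (-0.8) = +6.8°C.
Density altitude = 7900 + 120 × (6.8) = 8716 ft.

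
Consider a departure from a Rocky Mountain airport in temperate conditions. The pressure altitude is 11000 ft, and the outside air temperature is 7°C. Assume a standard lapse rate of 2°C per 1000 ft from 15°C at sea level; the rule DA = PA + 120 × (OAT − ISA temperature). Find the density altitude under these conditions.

ISA temperature at 11000 ft = 15 − 2 × (11000/1000) = -7°C.
ISA deviation = 7 − (-7) = +14°C.
Density altitude = 11000 + 120 × (14) = 11000 + (+1680) = 12680 ft.

12680 ft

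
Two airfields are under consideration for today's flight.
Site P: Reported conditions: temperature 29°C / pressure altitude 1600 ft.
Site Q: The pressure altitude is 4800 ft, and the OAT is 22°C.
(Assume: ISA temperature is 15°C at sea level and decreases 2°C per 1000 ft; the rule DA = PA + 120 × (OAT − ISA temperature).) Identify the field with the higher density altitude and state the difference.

Site P: ISA temp = 11.8°C, deviation +17.2°C, DA = 1600 + 120 × 17.2 = 3664 ft.
Site Q: ISA temp = 5.4°C, deviation +16.6°C, DA = 4800 + 120 × 16.6 = 6792 ft.
Site Q is higher by 6792 − 3664 = 3128 ft.

Site Q by 3128 ft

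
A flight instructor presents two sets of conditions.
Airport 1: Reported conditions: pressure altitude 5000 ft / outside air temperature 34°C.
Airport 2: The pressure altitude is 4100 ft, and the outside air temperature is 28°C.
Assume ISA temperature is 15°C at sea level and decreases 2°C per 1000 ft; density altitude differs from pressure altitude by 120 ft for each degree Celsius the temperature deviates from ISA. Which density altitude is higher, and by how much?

Airport 1: ISA temp = 5°C, deviation +29°C, DA = 5000 + 120 × 29 = 8480 ft.
Airport 2: ISA temp = 6.8°C, deviation +21.2°C, DA = 4100 + 120 × 21.2 = 6644 ft.
Airport 1 is higher by 8480 − 6644 = 1836 ft.

Airport 1 by 1836 ft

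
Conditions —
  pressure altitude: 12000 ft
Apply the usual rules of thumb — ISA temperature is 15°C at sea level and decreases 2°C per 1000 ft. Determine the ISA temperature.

ISA temperature = 15 − 2 × (12000/1000) = 15 − 24 = -9°C.

-9°C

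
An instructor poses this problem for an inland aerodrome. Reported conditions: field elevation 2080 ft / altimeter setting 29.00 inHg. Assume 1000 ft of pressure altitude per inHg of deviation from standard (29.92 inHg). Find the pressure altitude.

3000 ft

Pressure correction = (29.92 − 29.00) × 1000 = +920 ft.
Pressure altitude = 2080 + (+920) = 3000 ft.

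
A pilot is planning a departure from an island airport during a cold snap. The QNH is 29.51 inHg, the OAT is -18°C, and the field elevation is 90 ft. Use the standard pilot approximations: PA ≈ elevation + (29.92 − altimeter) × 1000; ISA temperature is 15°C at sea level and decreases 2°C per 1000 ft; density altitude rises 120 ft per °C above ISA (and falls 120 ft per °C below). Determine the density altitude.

Pressure altitude = 90 + (29.92 − 29.51) × 1000 = 90 + (+410) = 500 ft.
ISA temperature at 500 ft = 15 − 2 × (500/1000) = 14°C.
ISA deviation = -18 − 14 = -32°C.
Density altitude = 500 + 120 × (-32) = -3340 ft.

-3340 ft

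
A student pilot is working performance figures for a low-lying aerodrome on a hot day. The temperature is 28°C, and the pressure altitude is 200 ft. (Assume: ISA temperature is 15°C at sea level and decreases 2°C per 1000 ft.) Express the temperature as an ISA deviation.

ISA+13.4°C

ISA temperature at 200 ft = 15 − 2 × (200/1000) = 14.6°C.
Deviation = OAT − ISA = 28 − 14.6 = +13.4°C.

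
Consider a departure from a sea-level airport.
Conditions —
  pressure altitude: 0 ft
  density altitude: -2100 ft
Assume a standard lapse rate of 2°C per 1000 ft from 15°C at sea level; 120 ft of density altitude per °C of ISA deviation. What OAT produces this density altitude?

-2.5°C

Density altitude − pressure altitude = -2100 − 0 = -2100 ft.
At 120 ft/°C that is an ISA deviation of -2100/120 = -17.5°C.
ISA temperature at 0 ft = 15 − 2 × (0/1000) = 15°C.
OAT = ISA + deviation = 15 + (-17.5) = -2.5°C.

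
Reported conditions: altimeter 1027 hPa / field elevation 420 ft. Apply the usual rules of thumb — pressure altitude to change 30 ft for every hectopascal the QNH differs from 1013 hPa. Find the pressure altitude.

Pressure correction = (1013 − 1027) × 30 = -420 ft.
Pressure altitude = 420 + (-420) = 0 ft.

0 ft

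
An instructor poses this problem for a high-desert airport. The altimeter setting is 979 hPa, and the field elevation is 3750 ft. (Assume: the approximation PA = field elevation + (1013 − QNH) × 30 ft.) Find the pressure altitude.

Pressure correction = (1013 − 979) × 30 = +1020 ft.
Pressure altitude = 3750 + (+1020) = 4770 ft.

4770 ft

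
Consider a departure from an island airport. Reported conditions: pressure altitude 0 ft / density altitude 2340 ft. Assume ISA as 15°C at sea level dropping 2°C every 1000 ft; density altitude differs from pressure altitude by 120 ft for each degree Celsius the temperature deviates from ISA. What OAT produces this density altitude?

Density altitude − pressure altitude = 2340 − 0 = +2340 ft.
At 120 ft/°C that is an ISA deviation of 2340/120 = +19.5°C.
ISA temperature at 0 ft = 15 − 2 × (0/1000) = 15°C.
OAT = ISA + deviation = 15 + (+19.5) = 34.5°C.

34.5°C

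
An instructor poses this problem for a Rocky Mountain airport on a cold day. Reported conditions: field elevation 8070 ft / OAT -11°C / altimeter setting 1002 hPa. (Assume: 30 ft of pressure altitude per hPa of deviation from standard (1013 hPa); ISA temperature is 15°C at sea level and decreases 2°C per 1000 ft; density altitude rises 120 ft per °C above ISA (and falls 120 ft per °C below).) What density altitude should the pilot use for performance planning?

Pressure altitude = 8070 + (1013 − 1002) × 30 = 8070 + (+330) = 8400 ft.
ISA temperature at 8400 ft = 15 − 2 × (8400/1000) = -1.8°C.
ISA deviation = -11 − (-1.8) = -9.2°C.
Density altitude = 8400 + 120 × (-9.2) = 7296 ft.

7296 ft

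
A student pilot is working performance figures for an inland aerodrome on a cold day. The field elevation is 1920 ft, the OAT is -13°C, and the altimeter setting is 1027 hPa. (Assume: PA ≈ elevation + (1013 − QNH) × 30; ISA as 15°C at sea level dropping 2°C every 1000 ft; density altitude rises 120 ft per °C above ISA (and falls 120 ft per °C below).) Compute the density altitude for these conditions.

Pressure altitude = 1920 + (1013 − 1027) × 30 = 1920 + (-420) = 1500 ft.
ISA temperature at 1500 ft = 15 − 2 × (1500/1000) = 12°C.
ISA deviation = -13 − 12 = -25°C.
Density altitude = 1500 + 120 × (-25) = -1500 ft.

-1500 ft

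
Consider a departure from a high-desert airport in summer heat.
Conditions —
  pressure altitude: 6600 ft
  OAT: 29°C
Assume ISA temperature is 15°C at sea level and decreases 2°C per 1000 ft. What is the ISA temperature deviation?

ISA temperature at 6600 ft = 15 − 2 × (6600/1000) = 1.8°C.
Deviation = OAT − ISA = 29 − 1.8 = +27.2°C.

ISA+27.2°C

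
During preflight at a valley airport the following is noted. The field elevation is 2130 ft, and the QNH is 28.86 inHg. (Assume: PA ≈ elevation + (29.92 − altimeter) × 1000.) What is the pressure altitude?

Pressure correction = (29.92 − 28.86) × 1000 = +1060 ft.
Pressure altitude = 2130 + (+1060) = 3190 ft.

3190 ft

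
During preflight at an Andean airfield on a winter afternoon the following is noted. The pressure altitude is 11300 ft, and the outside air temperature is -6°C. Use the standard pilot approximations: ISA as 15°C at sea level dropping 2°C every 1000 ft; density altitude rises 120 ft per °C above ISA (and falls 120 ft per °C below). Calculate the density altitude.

11492 ft

ISA temperature at 11300 ft = 15 − 2 × (11300/1000) = -7.6°C.
ISA deviation = -6 − (-7.6) = +1.6°C.
Density altitude = 11300 + 120 × (1.6) = 11300 + (+192) = 11492 ft.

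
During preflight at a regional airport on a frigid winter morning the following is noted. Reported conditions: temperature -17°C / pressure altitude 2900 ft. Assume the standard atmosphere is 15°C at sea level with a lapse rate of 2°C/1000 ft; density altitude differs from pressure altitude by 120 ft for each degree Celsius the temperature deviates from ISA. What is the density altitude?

ISA temperature at 2900 ft = 15 − 2 × (2900/1000) = 9.2°C.
ISA deviation = -17 − 9.2 = -26.2°C.
Density altitude = 2900 + 120 × (-26.2) = 2900 + (-3144) = -244 ft.

-244 ft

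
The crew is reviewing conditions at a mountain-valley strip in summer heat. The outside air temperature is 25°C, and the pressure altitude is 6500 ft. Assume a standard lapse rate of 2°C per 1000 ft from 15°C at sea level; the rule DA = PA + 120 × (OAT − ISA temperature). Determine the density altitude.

ISA temperature at 6500 ft = 15 − 2 × (6500/1000) = 2°C.
ISA deviation = 25 − 2 = +23°C.
Density altitude = 6500 + 120 × (23) = 6500 + (+2760) = 9260 ft.

9260 ft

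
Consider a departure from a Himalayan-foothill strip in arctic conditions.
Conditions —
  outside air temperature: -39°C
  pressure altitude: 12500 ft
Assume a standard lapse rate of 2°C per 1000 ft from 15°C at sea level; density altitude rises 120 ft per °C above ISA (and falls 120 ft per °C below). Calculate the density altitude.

ISA temperature at 12500 ft = 15 − 2 × (12500/1000) = -10°C.
ISA deviation = -39 − (-10) = -29°C.
Density altitude = 12500 + 120 × (-29) = 12500 + (-3480) = 9020 ft.

9020 ft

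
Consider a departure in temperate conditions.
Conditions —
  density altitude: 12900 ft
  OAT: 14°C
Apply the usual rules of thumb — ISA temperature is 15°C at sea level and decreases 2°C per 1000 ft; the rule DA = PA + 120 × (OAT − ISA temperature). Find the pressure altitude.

DA = PA + 120 × (OAT − (15 − 2·PA/1000)) = PA + 120·OAT − 1800 + 0.24·PA = 1.24·PA + 120·OAT − 1800.
So 1.24·PA = 12900 − 120 × 14 + 1800 = 13020.
PA = 13020 / 1.24 = 10500 ft.

10500 ft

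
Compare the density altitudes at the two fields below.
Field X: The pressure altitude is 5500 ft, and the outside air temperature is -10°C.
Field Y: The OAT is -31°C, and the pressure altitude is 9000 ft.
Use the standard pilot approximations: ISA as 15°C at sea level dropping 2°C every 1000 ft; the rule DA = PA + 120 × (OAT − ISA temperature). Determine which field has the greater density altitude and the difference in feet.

Field Y by 1820 ft

Field X: ISA temp = 4°C, deviation -14°C, DA = 5500 + 120 × (-14) = 3820 ft.
Field Y: ISA temp = -3°C, deviation -28°C, DA = 9000 + 120 × (-28) = 5640 ft.
Field Y is higher by 5640 − 3820 = 1820 ft.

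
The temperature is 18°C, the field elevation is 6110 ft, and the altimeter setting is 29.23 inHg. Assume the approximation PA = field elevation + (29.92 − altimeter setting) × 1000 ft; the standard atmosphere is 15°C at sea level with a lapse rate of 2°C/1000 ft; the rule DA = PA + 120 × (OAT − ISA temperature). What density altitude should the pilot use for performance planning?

Pressure altitude = 6110 + (29.92 − 29.23) × 1000 = 6110 + (+690) = 6800 ft.
ISA temperature at 6800 ft = 15 − 2 × (6800/1000) = 1.4°C.
ISA deviation = 18 − 1.4 = +16.6°C.
Density altitude = 6800 + 120 × (16.6) = 8792 ft.

8792 ft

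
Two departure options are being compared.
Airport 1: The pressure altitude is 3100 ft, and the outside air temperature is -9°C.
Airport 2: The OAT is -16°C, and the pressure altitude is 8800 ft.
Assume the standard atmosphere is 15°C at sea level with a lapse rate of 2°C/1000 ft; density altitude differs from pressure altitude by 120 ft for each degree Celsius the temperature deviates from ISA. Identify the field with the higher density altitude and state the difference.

Airport 1: ISA temp = 8.8°C, deviation -17.8°C, DA = 3100 + 120 × (-17.8) = 964 ft.
Airport 2: ISA temp = -2.6°C, deviation -13.4°C, DA = 8800 + 120 × (-13.4) = 7192 ft.
Airport 2 is higher by 7192 − 964 = 6228 ft.

Airport 2 by 6228 ft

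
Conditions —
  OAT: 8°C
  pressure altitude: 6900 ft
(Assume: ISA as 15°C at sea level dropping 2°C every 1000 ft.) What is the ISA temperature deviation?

ISA temperature at 6900 ft = 15 − 2 × (6900/1000) = 1.2°C.
Deviation = OAT − ISA = 8 − 1.2 = +6.8°C.

ISA+6.8°C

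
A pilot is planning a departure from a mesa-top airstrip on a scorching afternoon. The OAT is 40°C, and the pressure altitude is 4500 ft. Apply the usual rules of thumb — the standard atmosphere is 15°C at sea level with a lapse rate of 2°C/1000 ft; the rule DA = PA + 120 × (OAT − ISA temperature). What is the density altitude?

ISA temperature at 4500 ft = 15 − 2 × (4500/1000) = 6°C.
ISA deviation = 40 − 6 = +34°C.
Density altitude = 4500 + 120 × (34) = 4500 + (+4080) = 8580 ft.

8580 ft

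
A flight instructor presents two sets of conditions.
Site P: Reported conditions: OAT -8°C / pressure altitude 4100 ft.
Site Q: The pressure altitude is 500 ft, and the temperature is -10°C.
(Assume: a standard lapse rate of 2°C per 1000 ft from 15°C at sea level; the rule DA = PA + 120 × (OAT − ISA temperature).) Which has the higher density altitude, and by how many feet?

Site P by 4704 ft

Site P: ISA temp = 6.8°C, deviation -14.8°C, DA = 4100 + 120 × (-14.8) = 2324 ft.
Site Q: ISA temp = 14°C, deviation -24°C, DA = 500 + 120 × (-24) = -2380 ft.
Site P is higher by 2324 − (-2380) = 4704 ft.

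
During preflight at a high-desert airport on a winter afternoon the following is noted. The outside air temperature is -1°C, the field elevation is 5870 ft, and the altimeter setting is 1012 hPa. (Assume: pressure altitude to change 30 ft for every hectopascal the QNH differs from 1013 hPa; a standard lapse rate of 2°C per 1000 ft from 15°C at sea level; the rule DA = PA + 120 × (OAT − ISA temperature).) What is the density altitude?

5396 ft

Pressure altitude = 5870 + (1013 − 1012) × 30 = 5870 + (+30) = 5900 ft.
ISA temperature at 5900 ft = 15 − 2 × (5900/1000) = 3.2°C.
ISA deviation = -1 − 3.2 = -4.2°C.
Density altitude = 5900 + 120 × (-4.2) = 5396 ft.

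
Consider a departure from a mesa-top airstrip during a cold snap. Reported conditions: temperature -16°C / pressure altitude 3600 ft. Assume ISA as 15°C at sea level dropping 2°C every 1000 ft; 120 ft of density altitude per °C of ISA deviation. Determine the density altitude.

744 ft

ISA temperature at 3600 ft = 15 − 2 × (3600/1000) = 7.8°C.
ISA deviation = -16 − 7.8 = -23.8°C.
Density altitude = 3600 + 120 × (-23.8) = 3600 + (-2856) = 744 ft.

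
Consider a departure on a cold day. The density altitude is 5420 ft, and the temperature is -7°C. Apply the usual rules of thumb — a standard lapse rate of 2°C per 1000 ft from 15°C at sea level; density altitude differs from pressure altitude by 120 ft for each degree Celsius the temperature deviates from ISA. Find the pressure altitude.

6500 ft

DA = PA + 120 × (OAT − (15 − 2·PA/1000)) = PA + 120·OAT − 1800 + 0.24·PA = 1.24·PA + 120·OAT − 1800.
So 1.24·PA = 5420 − 120 × (-7) + 1800 = 8060.
PA = 8060 / 1.24 = 6500 ft.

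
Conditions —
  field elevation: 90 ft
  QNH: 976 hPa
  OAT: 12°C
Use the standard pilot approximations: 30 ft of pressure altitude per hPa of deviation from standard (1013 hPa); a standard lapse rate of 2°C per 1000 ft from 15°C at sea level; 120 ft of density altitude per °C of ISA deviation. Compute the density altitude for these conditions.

1128 ft

Pressure altitude = 90 + (1013 − 976) × 30 = 90 + (+1110) = 1200 ft.
ISA temperature at 1200 ft = 15 − 2 × (1200/1000) = 12.6°C.
ISA deviation = 12 − 12.6 = -0.6°C.
Density altitude = 1200 + 120 × (-0.6) = 1128 ft.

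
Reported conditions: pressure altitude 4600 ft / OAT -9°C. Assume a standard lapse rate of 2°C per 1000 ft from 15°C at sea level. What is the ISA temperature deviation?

ISA temperature at 4600 ft = 15 − 2 × (4600/1000) = 5.8°C.
Deviation = OAT − ISA = -9 − 5.8 = -14.8°C.

ISA-14.8°C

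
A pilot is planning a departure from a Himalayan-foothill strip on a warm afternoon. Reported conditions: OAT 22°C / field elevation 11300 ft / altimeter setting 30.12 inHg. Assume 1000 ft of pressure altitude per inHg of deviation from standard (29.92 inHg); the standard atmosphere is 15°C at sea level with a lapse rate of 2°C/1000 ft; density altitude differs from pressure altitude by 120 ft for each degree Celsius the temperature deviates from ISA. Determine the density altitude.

Pressure altitude = 11300 + (29.92 − 30.12) × 1000 = 11300 + (-200) = 11100 ft.
ISA temperature at 11100 ft = 15 − 2 × (11100/1000) = -7.2°C.
ISA deviation = 22 − (-7.2) = +29.2°C.
Density altitude = 11100 + 120 × (29.2) = 14604 ft.

14604 ft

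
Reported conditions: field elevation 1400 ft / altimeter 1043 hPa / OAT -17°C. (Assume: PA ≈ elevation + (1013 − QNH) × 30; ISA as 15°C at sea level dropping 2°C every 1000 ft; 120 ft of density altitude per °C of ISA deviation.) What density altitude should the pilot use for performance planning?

-3220 ft

Pressure altitude = 1400 + (1013 − 1043) × 30 = 1400 + (-900) = 500 ft.
ISA temperature at 500 ft = 15 − 2 × (500/1000) = 14°C.
ISA deviation = -17 − 14 = -31°C.
Density altitude = 500 + 120 × (-31) = -3220 ft.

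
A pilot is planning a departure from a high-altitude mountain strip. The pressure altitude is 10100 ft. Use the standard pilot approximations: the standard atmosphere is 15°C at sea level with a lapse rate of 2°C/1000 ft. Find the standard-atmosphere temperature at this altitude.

ISA temperature = 15 − 2 × (10100/1000) = 15 − 20.2 = -5.2°C.

-5.2°C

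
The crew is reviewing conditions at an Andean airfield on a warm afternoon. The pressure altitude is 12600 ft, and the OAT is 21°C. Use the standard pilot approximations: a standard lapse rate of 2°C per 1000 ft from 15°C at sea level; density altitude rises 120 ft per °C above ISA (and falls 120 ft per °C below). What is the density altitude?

16344 ft

ISA temperature at 12600 ft = 15 − 2 × (12600/1000) = -10.2°C.
ISA deviation = 21 − (-10.2) = +31.2°C.
Density altitude = 12600 + 120 × (31.2) = 12600 + (+3744) = 16344 ft.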